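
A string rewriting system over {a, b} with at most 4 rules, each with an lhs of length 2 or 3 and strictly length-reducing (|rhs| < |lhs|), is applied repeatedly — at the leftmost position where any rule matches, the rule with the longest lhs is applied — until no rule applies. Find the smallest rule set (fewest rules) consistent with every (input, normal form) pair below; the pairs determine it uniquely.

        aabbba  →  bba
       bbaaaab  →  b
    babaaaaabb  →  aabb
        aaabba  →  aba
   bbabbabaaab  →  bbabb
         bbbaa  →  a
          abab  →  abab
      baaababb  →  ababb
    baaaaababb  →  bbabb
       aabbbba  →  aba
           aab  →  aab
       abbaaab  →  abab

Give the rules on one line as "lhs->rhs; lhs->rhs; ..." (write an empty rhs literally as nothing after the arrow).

aaa->b; baa->; bbb->ab

  | aabbba => aaaba => bba
  | bbaaaab => baab => b
  | babaaaaabb => baaaabb => aabb
  | aaabba => bbba => aba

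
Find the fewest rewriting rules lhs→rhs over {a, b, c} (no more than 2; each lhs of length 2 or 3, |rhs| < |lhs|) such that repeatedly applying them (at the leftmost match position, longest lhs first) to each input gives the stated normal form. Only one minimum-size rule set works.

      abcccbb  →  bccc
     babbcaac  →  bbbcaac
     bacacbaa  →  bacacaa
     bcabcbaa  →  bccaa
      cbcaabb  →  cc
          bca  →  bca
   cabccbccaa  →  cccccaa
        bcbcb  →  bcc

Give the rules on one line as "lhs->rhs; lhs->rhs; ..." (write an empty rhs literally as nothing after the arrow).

  | abcccbb => bcccbb => bcccb => bccc
  | babbcaac => bbbcaac
  | bacacbaa => bacacaa
  | bcabcbaa => bcbcbaa => bccbaa => bccaa

ab->b; cb->c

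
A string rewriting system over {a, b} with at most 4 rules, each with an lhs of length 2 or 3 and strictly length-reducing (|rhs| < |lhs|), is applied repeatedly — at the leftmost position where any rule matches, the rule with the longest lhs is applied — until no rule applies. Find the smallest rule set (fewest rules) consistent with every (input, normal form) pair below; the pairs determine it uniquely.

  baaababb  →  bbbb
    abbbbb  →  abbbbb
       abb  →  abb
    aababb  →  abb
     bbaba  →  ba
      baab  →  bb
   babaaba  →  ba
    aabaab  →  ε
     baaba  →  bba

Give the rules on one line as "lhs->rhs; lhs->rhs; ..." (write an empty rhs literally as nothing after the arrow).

aaa->bb; aab->; baa->b; bab->aa

  | baaababb => bababb => aaabb => bbbb
  | abbbbb
  | abb
  | aababb => abb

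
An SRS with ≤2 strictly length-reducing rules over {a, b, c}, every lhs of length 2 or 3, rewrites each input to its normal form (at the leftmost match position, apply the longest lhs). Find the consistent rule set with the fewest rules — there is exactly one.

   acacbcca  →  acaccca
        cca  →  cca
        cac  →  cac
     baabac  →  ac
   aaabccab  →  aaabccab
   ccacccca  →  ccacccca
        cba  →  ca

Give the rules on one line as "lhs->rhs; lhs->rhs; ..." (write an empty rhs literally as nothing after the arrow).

ba->; cb->c

  | acacbcca => acaccca
  | cca
  | cac
  | baabac => abac => ac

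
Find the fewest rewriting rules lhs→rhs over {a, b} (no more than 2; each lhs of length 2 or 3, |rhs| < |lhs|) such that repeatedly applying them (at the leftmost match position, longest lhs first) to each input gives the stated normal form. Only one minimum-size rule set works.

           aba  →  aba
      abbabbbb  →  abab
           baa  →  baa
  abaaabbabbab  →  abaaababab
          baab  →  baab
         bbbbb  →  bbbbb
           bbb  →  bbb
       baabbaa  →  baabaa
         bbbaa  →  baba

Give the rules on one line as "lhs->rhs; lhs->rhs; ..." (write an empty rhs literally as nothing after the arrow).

abb->ab; bba->ab

  | aba
  | abbabbbb => ababbbb => ababbb => ababb => abab
  | baa
  | abaaabbabbab => abaaababbab => abaaababab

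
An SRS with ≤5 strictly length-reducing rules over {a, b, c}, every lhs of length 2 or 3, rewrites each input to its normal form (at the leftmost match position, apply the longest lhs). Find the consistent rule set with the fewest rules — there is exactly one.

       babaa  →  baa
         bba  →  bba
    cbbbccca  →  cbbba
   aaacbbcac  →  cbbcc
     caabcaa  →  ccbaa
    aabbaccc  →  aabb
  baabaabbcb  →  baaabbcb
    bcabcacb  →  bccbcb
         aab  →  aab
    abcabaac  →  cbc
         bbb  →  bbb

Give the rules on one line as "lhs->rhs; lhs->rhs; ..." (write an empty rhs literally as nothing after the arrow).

aba->a; abc->cb; ac->c; ccc->

  | babaa => baa
  | bba
  | cbbbccca => cbbba
  | aaacbbcac => aacbbcac => acbbcac => cbbcac => cbbcc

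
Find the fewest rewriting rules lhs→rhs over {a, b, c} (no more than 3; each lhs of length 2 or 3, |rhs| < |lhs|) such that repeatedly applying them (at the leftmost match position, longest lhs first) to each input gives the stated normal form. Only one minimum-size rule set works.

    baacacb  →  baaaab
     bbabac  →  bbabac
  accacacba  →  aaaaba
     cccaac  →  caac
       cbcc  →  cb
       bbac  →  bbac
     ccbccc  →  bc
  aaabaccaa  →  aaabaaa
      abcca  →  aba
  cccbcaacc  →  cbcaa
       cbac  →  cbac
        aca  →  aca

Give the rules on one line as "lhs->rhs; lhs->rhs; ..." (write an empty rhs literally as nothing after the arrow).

cac->aa; cc->

  | baacacb => baaaab
  | bbabac
  | accacacba => aacacba => aaaaba
  | cccaac => caac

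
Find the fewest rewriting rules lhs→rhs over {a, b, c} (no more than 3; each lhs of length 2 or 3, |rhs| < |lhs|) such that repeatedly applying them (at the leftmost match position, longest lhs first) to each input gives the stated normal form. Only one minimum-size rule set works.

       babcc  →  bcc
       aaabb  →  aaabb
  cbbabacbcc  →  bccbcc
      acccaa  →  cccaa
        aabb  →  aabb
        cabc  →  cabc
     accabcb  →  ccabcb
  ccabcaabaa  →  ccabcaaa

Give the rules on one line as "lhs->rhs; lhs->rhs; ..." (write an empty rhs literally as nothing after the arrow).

  | babcc => bcc
  | aaabb
  | cbbabacbcc => bcabacbcc => bcacbcc => bccbcc
  | acccaa => cccaa

ac->c; ba->; cbb->bc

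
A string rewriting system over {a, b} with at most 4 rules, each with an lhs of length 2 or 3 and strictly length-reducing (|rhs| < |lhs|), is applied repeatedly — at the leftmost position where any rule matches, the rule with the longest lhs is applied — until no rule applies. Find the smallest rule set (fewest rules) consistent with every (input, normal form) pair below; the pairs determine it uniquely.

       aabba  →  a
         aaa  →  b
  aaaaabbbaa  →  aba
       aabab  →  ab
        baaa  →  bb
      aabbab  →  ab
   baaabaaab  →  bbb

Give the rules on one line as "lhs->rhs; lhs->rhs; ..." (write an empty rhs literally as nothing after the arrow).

aa->a; aaa->b; bab->ab; bba->a

  | aabba => abba => aa => a
  | aaa => b
  | aaaaabbbaa => baabbbaa => babbbaa => abbbaa => abaa => aba
  | aabab => abab => aab => ab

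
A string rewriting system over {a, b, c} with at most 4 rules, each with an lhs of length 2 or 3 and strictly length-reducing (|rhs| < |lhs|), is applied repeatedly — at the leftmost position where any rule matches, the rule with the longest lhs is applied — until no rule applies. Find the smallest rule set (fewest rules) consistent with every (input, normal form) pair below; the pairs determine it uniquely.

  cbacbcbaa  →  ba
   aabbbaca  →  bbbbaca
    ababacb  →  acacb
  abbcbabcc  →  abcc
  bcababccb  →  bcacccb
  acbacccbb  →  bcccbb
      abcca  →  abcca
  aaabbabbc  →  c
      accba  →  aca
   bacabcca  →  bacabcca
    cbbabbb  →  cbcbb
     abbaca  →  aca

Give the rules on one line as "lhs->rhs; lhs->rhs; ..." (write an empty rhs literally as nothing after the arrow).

  | cbacbcbaa => acbcbaa => acbaa => aaa => ba
  | aabbbaca => bbbbaca
  | ababacb => acacb
  | abbcbabcc => cbabcc => abcc

aa->b; abb->; bab->c; cba->a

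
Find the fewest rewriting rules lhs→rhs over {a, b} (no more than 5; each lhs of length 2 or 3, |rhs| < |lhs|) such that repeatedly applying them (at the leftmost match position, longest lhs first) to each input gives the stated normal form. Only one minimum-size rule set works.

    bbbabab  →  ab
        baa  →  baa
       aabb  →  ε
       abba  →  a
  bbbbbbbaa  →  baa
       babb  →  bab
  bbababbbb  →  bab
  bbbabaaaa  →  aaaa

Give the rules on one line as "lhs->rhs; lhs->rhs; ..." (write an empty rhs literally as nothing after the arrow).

aab->bb; aba->a; bb->b; bbb->

  | bbbabab => abab => ab
  | baa
  | aabb => bbb => ε
  | abba => aba => a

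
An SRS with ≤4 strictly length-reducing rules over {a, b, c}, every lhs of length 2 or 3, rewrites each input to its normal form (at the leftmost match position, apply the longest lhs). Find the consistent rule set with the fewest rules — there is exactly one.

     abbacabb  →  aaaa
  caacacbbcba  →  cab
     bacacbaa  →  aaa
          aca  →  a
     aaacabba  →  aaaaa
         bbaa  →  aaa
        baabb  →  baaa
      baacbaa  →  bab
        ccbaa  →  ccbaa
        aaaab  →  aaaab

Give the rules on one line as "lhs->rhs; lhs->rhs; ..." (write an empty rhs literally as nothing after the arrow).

aba->ab; ac->; bb->a

  | abbacabb => aaacabb => aaabb => aaaa
  | caacacbbcba => caacbbcba => cabbcba => caacba => caba => cab
  | bacacbaa => bacbaa => bbaa => aaa
  | aca => a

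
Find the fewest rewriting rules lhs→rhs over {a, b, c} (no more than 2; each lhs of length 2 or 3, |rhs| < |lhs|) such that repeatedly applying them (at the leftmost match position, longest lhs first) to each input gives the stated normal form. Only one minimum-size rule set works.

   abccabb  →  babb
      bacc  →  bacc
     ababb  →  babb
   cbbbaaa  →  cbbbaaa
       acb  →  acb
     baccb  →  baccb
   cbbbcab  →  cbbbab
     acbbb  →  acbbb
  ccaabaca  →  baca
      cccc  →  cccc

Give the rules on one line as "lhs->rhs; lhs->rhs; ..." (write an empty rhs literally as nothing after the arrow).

aba->ba; cab->ab

  | abccabb => abcabb => ababb => babb
  | bacc
  | ababb => babb
  | cbbbaaa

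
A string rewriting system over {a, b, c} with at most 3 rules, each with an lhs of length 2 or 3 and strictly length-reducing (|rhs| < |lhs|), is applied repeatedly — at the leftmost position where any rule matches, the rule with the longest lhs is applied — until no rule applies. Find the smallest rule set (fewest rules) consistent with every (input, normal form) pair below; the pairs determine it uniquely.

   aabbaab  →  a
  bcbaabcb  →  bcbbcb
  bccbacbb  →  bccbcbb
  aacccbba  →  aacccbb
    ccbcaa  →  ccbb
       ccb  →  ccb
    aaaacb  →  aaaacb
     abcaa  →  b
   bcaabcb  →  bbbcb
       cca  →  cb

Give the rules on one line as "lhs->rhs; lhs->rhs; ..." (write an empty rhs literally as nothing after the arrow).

  | aabbaab => abaab => aab => a
  | bcbaabcb => bcbabcb => bcbbcb
  | bccbacbb => bccbcbb
  | aacccbba => aacccbb

ab->; ba->b; ca->b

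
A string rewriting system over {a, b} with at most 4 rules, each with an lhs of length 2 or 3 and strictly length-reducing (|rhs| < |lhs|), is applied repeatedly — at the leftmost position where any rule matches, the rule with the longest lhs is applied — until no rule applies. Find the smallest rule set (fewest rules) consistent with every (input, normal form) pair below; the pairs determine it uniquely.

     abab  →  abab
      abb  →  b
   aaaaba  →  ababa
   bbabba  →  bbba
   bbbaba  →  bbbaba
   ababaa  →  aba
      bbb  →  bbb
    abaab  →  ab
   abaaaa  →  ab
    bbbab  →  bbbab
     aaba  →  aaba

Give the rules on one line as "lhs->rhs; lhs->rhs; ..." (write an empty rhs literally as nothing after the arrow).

aaa->ab; abb->b; baa->

  | abab
  | abb => b
  | aaaaba => ababa
  | bbabba => bbba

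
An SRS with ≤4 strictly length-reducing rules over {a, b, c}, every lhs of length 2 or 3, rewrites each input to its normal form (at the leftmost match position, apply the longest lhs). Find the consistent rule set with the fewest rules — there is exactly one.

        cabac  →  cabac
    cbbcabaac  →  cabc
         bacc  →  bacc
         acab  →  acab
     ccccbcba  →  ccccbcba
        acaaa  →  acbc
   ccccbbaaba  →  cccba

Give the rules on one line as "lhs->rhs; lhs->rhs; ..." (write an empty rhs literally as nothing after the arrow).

aa->; aaa->bc; cbb->

  | cabac
  | cbbcabaac => cabaac => cabc
  | bacc
  | acab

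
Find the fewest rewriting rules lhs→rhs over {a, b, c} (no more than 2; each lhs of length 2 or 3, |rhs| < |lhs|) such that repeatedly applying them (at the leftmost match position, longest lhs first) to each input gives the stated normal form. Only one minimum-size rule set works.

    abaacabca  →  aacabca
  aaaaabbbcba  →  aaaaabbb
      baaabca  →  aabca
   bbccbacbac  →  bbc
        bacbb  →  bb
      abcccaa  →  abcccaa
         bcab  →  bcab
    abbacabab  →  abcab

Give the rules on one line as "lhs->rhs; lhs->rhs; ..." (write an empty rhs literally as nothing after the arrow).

  | abaacabca => aacabca
  | aaaaabbbcba => aaaaabbbba => aaaaabbb
  | baaabca => aabca
  | bbccbacbac => bbcbacbac => bbbacbac => bbcbac => bbbac => bbc

ba->; cb->b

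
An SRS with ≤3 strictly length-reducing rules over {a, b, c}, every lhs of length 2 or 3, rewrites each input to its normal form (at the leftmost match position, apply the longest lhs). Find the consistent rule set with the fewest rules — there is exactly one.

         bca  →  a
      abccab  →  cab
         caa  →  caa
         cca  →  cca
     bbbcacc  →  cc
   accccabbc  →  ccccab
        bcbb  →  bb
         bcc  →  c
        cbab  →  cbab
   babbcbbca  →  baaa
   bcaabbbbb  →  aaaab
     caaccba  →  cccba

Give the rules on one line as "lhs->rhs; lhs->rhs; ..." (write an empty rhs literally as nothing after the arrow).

ac->c; bbb->ab; bc->

  | bca => a
  | abccab => acab => cab
  | caa
  | cca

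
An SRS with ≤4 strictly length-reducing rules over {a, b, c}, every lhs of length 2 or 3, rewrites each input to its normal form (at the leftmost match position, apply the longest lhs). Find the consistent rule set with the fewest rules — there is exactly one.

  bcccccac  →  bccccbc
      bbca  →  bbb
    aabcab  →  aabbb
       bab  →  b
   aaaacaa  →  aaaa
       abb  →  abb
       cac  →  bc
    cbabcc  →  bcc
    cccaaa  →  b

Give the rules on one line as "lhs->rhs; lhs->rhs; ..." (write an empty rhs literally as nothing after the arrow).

  | bcccccac => bccccbc
  | bbca => bbb
  | aabcab => aabbb
  | bab => b

ba->; ca->b; cba->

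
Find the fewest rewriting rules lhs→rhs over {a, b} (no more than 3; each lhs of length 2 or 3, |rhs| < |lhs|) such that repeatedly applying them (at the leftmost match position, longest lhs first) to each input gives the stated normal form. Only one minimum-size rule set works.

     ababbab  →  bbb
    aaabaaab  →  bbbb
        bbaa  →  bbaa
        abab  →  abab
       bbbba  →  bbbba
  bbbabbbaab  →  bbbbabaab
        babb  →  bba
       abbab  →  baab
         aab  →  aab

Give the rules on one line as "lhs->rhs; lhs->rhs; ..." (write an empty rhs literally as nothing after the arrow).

aaa->b; abb->ba

  | ababbab => abbaab => baaab => bbb
  | aaabaaab => bbaaab => bbbb
  | bbaa
  | abab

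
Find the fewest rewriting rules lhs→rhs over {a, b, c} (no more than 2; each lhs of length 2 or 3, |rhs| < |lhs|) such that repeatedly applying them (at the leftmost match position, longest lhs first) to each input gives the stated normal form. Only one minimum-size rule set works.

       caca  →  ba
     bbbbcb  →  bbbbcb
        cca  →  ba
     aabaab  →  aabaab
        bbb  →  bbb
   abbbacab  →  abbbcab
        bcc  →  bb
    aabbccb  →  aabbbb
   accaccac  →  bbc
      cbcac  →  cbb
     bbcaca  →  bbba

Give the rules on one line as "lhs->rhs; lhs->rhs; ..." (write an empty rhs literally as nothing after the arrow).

ac->c; cc->b

  | caca => cca => ba
  | bbbbcb
  | cca => ba
  | aabaab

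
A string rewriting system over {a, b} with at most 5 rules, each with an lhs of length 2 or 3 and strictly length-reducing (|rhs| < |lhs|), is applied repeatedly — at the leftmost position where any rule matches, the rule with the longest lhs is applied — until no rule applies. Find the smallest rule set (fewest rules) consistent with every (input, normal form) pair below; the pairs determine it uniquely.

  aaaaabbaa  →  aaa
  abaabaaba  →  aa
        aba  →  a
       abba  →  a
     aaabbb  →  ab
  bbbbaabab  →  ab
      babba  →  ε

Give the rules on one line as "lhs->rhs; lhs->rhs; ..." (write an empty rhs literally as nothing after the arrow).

aab->; ba->; baa->aa; bb->b

  | aaaaabbaa => aaabaa => aaa
  | abaabaaba => aaabaaba => aaaba => aa
  | aba => a
  | abba => aba => a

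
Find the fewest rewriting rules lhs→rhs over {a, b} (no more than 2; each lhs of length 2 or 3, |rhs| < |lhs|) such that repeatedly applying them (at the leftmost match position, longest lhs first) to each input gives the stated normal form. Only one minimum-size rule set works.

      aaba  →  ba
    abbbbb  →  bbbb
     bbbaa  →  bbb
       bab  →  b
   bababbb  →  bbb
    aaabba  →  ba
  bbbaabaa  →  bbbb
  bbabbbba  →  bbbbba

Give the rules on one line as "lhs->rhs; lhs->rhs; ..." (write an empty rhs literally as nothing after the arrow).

aa->; ab->

  | aaba => ba
  | abbbbb => bbbb
  | bbbaa => bbb
  | bab => b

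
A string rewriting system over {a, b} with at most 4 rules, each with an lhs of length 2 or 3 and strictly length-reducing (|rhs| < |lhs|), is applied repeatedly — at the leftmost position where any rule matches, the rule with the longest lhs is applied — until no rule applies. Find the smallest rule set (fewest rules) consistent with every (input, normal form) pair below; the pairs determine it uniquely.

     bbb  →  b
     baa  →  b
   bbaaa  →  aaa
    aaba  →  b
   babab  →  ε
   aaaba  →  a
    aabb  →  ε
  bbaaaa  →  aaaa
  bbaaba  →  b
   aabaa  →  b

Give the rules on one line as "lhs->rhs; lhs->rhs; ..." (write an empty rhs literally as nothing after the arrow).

aab->b; ab->; ba->b; bb->

  | bbb => b
  | baa => ba => b
  | bbaaa => aaa
  | aaba => ba => b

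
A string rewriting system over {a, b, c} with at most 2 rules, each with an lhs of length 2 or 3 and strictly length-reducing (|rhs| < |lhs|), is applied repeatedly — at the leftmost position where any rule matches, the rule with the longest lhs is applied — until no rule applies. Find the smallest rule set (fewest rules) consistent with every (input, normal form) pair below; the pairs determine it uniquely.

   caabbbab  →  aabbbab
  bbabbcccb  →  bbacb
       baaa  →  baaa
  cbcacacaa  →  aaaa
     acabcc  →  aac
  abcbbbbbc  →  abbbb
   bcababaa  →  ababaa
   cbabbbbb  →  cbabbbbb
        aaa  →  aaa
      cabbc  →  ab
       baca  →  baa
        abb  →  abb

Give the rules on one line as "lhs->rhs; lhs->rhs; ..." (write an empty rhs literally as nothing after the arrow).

  | caabbbab => aabbbab
  | bbabbcccb => bbabccb => bbacb
  | baaa
  | cbcacacaa => cacacaa => acacaa => aacaa => aaaa

bc->; ca->a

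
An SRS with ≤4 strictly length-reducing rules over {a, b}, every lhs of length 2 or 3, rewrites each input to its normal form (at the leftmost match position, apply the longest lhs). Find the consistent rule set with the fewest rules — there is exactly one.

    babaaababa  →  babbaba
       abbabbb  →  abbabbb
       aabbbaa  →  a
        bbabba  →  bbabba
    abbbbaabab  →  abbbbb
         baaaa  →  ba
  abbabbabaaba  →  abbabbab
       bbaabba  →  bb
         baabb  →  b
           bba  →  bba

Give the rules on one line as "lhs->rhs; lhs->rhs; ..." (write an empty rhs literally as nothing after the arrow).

  | babaaababa => babbaba
  | abbabbb
  | aabbbaa => aabbaa => aabaa => aaaa => a
  | bbabba

aa->; aaa->; aab->aa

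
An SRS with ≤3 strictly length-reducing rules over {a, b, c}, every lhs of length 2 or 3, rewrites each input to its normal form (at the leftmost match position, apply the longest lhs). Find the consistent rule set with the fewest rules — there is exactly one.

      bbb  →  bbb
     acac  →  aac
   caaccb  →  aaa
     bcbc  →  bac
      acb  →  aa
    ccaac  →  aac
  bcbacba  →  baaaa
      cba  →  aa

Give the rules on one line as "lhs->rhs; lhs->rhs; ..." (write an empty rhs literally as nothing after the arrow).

ca->a; cb->a

  | bbb
  | acac => aac
  | caaccb => aaccb => aaca => aaa
  | bcbc => bac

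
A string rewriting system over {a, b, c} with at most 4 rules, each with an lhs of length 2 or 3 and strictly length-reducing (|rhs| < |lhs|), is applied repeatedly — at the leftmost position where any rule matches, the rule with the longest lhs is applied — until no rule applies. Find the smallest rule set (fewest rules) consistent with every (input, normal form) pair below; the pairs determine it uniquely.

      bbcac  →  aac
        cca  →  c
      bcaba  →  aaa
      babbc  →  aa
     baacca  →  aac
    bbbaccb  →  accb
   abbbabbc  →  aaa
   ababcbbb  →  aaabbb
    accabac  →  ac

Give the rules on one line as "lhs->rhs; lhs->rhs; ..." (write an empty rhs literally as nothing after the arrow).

ba->a; bc->a; ca->

  | bbcac => baac => aac
  | cca => c
  | bcaba => aaba => aaa
  | babbc => abbc => aba => aa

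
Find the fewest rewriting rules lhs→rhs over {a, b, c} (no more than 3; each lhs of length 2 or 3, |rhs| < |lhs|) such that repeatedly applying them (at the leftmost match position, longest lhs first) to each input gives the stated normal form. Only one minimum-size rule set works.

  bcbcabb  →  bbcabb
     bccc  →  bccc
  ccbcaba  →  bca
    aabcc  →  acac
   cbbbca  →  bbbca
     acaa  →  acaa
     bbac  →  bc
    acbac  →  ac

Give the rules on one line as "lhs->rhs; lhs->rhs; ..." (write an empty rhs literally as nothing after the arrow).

  | bcbcabb => bbcabb
  | bccc
  | ccbcaba => cbcaba => bcaba => bca
  | aabcc => acac

abc->ca; ba->; cb->b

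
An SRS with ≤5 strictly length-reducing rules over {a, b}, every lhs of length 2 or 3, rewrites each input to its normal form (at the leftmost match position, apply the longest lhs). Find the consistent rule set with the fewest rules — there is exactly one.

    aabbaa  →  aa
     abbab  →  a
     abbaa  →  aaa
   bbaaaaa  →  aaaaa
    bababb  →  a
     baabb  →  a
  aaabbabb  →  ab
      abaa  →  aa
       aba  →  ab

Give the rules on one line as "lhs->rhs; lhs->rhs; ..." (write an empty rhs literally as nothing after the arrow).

  | aabbaa => abaa => aa
  | abbab => aab => a
  | abbaa => aaa
  | bbaaaaa => aaaaa

aab->a; ba->b; baa->a; bb->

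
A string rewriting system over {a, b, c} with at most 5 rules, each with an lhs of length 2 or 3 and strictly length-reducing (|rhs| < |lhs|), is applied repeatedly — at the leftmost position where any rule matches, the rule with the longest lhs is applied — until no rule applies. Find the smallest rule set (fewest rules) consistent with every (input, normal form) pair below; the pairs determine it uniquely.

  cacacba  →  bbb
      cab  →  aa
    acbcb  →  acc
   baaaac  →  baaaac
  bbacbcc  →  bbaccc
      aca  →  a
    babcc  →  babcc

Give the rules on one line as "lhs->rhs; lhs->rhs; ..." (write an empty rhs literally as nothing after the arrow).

  | cacacba => bcacba => bbcba => bbca => bbb
  | cab => aa
  | acbcb => accb => acc
  | baaaac

aca->a; ca->b; cab->aa; cb->c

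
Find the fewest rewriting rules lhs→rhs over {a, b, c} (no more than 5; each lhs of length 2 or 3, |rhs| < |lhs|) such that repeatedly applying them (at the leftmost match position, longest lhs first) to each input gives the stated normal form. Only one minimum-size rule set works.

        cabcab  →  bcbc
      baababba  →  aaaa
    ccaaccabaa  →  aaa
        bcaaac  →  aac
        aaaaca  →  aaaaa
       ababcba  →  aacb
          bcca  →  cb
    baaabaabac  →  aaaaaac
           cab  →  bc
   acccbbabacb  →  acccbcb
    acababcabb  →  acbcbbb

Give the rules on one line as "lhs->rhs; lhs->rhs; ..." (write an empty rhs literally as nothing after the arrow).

  | cabcab => bccab => bcbc
  | baababba => aababba => aaabba => aaaba => aaaa
  | ccaaccabaa => caaccabaa => aaccabaa => aacbcaa => aaccba => aacca => aaca => aaa
  | bcaaac => cbaac => caac => aac

ba->a; bca->cb; ca->a; cab->bc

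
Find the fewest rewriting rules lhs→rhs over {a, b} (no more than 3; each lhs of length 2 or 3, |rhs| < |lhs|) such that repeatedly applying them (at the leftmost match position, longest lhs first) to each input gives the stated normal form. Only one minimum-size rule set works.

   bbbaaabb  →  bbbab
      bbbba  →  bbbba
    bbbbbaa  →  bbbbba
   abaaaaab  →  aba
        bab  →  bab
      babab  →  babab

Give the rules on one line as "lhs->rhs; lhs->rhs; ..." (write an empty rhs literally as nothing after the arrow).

aa->a; aab->a

  | bbbaaabb => bbbaabb => bbbab
  | bbbba
  | bbbbbaa => bbbbba
  | abaaaaab => abaaaab => abaaab => abaab => aba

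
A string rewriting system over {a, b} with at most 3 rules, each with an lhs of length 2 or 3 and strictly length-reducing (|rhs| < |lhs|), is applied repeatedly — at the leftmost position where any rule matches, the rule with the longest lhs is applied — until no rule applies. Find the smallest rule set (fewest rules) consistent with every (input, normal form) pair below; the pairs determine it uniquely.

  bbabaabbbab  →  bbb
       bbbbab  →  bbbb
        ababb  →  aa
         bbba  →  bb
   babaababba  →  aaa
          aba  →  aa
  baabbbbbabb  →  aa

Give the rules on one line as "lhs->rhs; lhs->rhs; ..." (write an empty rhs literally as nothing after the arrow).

ab->a; ba->

  | bbabaabbbab => bbaabbbab => babbbab => bbbab => bbb
  | bbbbab => bbbb
  | ababb => aabb => aab => aa
  | bbba => bb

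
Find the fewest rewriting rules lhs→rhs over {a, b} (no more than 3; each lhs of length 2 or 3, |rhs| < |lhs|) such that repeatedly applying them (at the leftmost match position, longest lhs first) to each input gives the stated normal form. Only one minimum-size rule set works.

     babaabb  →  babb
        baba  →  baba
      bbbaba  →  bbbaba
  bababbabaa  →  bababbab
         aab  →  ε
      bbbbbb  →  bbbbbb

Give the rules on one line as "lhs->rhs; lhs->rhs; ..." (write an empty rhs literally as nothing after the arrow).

aa->; aab->

  | babaabb => babb
  | baba
  | bbbaba
  | bababbabaa => bababbab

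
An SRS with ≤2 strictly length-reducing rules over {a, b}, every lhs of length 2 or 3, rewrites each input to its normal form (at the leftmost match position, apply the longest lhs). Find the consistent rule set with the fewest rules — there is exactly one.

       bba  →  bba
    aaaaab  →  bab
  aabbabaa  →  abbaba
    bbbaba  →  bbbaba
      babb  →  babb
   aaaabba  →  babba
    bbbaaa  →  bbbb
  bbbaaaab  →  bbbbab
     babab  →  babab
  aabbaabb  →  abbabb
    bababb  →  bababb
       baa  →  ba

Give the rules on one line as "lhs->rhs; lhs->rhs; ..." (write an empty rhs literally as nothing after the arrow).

  | bba
  | aaaaab => baab => bab
  | aabbabaa => abbabaa => abbaba
  | bbbaba

aa->a; aaa->b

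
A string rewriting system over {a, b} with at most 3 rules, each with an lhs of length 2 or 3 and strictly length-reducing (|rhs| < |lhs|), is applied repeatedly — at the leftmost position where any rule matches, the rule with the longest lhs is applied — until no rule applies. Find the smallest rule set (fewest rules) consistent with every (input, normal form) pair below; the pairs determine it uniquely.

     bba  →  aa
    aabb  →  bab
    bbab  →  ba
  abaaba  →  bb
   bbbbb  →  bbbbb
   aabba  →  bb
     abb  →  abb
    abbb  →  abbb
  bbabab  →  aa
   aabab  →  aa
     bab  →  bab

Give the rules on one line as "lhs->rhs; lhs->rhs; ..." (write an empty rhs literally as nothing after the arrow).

aab->ba; aba->b; bba->aa

  | bba => aa
  | aabb => bab
  | bbab => aab => ba
  | abaaba => baba => bb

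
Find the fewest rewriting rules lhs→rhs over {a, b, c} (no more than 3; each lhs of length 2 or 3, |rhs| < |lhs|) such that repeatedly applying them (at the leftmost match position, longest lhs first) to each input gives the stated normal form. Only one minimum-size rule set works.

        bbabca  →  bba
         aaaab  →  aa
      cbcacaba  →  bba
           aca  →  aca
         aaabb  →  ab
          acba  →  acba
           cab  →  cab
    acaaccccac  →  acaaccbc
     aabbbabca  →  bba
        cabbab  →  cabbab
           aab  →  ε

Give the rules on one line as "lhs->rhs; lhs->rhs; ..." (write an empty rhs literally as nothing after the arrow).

  | bbabca => bba
  | aaaab => aa
  | cbcacaba => ccaba => bba
  | aca

aab->; bca->; cca->b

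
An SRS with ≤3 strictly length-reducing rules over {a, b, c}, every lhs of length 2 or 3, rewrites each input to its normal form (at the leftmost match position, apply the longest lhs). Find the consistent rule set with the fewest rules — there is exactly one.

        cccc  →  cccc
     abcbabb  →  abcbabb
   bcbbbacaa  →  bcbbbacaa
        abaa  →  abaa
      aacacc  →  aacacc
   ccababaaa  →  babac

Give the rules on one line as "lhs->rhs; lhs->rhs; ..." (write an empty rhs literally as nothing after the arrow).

aaa->ac; cca->

  | cccc
  | abcbabb
  | bcbbbacaa
  | abaa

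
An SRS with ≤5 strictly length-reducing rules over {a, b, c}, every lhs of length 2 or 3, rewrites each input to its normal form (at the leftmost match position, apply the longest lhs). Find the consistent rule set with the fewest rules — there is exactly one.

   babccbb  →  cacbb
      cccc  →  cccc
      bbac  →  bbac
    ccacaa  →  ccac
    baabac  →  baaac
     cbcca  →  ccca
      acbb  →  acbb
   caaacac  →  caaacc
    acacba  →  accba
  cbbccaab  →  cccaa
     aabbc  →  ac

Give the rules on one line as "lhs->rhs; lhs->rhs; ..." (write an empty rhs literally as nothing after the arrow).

ab->a; abc->ca; aca->ac; bc->c

  | babccbb => bcacbb => cacbb
  | cccc
  | bbac
  | ccacaa => ccaca => ccac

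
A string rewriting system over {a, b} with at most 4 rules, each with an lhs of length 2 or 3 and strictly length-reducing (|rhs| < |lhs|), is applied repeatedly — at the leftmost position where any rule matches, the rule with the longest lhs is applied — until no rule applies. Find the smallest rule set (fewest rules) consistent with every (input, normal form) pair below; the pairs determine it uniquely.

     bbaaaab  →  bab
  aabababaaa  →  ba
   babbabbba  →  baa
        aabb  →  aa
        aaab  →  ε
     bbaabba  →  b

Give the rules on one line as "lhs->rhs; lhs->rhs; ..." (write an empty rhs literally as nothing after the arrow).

  | bbaaaab => aaaab => bab
  | aabababaaa => aababaaa => aabaaa => aaaa => ba
  | babbabbba => baabbba => baaba => baa
  | aabb => aa

aaa->b; aba->a; bb->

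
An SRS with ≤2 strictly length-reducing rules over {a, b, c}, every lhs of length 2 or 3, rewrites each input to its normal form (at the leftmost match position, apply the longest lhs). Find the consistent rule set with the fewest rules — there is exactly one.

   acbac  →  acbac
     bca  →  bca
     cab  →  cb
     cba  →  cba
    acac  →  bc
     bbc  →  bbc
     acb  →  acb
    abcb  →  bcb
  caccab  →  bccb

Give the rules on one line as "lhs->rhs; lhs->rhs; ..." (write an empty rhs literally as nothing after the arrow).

ab->b; cac->bc

  | acbac
  | bca
  | cab => cb
  | cba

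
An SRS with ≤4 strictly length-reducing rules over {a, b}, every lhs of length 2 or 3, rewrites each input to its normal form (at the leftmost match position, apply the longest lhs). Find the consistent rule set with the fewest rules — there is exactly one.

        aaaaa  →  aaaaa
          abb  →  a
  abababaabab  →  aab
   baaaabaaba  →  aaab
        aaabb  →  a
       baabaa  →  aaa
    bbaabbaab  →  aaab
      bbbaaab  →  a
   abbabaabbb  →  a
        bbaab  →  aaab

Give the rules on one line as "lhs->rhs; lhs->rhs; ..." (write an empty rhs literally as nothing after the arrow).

  | aaaaa
  | abb => bb => a
  | abababaabab => abbabaabab => bbabaabab => aabaabab => aababab => aabbab => abbab => bbab => aab
  | baaaabaaba => baaabaaba => baabaaba => babaaba => bbaaba => aaaba => aaab

abb->bb; ba->b; bb->a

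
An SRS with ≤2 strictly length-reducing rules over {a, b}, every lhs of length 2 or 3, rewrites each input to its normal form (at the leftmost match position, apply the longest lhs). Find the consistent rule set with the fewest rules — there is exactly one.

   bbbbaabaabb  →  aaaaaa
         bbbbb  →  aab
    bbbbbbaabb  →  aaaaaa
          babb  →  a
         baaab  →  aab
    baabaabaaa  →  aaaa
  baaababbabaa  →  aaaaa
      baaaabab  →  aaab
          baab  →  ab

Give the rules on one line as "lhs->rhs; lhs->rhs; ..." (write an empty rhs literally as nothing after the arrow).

  | bbbbaabaabb => abbaabaabb => aaaabaabb => aaaaabb => aaaaaa
  | bbbbb => abbb => aab
  | bbbbbbaabb => abbbbaabb => aabbaabb => aaaaabb => aaaaaa
  | babb => bb => a

ba->; bb->a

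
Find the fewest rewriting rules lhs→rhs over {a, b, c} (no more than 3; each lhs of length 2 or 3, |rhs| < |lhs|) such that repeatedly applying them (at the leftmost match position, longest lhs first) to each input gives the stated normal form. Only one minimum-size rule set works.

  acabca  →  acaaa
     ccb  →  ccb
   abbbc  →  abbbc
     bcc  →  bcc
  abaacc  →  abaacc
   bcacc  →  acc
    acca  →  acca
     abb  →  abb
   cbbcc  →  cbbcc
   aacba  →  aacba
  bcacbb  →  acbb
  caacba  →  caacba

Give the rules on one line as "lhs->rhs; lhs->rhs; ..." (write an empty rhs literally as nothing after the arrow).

abc->aa; bca->a

  | acabca => acaaa
  | ccb
  | abbbc
  | bcc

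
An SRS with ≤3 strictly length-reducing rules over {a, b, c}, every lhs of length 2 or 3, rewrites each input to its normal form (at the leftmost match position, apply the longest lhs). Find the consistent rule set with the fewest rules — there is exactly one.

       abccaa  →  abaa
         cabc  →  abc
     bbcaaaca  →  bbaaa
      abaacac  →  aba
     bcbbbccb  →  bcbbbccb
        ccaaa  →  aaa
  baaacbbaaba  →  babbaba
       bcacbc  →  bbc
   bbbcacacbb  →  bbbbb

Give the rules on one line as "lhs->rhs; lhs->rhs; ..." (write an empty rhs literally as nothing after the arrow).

  | abccaa => abcaa => abaa
  | cabc => abc
  | bbcaaaca => bbaaaca => bbaaa
  | abaacac => abaac => aba

aab->ab; ac->; ca->a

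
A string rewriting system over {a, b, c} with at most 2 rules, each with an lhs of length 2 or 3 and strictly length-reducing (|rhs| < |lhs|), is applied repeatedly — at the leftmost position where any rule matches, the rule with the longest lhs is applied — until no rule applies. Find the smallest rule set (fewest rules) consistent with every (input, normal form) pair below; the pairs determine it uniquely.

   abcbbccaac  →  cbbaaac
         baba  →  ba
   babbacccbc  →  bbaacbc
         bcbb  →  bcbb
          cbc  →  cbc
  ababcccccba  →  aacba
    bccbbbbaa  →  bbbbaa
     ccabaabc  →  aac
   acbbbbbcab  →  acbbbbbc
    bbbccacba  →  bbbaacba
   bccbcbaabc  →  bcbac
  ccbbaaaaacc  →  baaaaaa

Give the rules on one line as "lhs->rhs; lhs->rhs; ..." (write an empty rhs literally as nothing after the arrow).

ab->; cc->a

  | abcbbccaac => cbbccaac => cbbaaac
  | baba => ba
  | babbacccbc => bbacccbc => bbaacbc
  | bcbb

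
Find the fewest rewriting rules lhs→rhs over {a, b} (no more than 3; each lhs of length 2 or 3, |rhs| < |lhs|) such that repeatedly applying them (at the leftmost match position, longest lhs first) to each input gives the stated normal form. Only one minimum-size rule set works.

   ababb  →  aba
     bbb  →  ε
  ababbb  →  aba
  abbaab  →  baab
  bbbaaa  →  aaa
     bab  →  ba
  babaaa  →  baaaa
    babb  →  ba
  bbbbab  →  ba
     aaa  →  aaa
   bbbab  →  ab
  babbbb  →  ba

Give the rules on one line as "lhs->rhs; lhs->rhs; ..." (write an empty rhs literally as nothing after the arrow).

  | ababb => abab => aba
  | bbb => ε
  | ababbb => ababb => abab => aba
  | abbaab => baab

abb->b; bab->ba; bbb->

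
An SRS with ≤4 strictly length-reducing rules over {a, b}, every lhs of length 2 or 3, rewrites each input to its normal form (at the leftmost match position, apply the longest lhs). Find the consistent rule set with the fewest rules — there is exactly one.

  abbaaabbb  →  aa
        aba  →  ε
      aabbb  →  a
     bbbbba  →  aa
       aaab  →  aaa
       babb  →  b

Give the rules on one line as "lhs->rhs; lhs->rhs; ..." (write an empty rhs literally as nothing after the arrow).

  | abbaaabbb => aaabbb => aab => aa
  | aba => ε
  | aabbb => ab => a
  | bbbbba => aabba => aa

ab->a; aba->; abb->; bbb->aa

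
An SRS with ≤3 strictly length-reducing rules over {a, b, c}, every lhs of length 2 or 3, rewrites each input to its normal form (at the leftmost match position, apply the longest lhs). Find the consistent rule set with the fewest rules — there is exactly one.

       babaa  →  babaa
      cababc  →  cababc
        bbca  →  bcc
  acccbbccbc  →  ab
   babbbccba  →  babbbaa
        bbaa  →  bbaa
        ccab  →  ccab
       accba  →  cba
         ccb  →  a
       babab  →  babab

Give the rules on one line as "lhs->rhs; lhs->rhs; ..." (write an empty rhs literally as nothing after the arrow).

  | babaa
  | cababc
  | bbca => bcc
  | acccbbccbc => ccbbccbc => abccbc => abac => ab

ac->; bca->cc; ccb->a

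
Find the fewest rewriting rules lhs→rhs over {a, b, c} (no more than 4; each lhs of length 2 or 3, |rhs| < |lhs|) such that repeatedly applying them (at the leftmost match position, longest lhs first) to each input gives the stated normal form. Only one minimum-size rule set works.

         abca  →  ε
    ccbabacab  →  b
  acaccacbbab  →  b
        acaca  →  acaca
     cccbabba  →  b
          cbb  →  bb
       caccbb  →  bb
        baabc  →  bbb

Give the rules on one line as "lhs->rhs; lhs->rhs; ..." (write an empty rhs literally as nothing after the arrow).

  | abca => bba => ε
  | ccbabacab => cbabacab => babacab => bbacab => cab => cb => b
  | acaccacbbab => acaccabbab => acaccbbab => acacbbab => acabbab => acbbab => abbab => bbab => b
  | acaca

ab->b; abc->bb; bba->; cb->b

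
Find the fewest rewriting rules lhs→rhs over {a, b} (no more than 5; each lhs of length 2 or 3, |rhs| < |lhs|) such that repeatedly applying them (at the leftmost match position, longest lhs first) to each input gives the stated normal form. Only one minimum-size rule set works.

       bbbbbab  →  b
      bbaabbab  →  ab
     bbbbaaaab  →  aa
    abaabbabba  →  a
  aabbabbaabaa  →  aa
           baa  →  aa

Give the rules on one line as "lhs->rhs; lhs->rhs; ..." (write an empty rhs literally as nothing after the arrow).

  | bbbbbab => bbab => b
  | bbaabbab => abbab => ab
  | bbbbaaaab => baaaab => aaaab => aa
  | abaabbabba => aaabbabba => ababba => aabba => ba => a

aab->; ba->a; bba->; bbb->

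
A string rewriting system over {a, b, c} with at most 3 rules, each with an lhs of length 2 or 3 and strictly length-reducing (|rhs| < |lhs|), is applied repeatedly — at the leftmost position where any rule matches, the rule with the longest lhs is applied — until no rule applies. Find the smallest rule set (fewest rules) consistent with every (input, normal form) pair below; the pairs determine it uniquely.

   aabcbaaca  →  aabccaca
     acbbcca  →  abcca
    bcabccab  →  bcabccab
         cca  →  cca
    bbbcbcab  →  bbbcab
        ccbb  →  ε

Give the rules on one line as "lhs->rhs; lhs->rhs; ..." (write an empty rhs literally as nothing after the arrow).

cb->; cba->cc

  | aabcbaaca => aabccaca
  | acbbcca => abcca
  | bcabccab
  | cca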